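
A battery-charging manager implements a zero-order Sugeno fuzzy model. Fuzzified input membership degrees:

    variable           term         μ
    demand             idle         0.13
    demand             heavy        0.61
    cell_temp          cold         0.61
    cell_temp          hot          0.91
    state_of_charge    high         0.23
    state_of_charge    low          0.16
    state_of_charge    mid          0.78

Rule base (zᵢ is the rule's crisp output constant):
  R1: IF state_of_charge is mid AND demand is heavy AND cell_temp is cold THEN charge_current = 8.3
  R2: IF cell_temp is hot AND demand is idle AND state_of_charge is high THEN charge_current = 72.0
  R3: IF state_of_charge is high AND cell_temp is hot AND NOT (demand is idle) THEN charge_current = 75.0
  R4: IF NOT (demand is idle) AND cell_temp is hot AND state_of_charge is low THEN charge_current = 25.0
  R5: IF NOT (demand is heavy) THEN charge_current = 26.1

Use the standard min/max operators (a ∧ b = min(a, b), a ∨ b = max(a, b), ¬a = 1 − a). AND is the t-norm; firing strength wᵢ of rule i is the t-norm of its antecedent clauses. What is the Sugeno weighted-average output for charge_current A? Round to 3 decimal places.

30.166

R1 (z=8.3): mid=0.78, heavy=0.61, cold=0.61; AND[min(a, b)] → w = 0.61
R2 (z=72.0): hot=0.91, idle=0.13, high=0.23; AND[min(a, b)] → w = 0.13
R3 (z=75.0): high=0.23, hot=0.91, ¬idle=1−0.13=0.87; AND[min(a, b)] → w = 0.23
R4 (z=25.0): ¬idle=1−0.13=0.87, hot=0.91, low=0.16; AND[min(a, b)] → w = 0.16
R5 (z=26.1): ¬heavy=1−0.61=0.39 → w = 0.39
Weighted average = (0.61·8.3 + 0.13·72.0 + 0.23·75.0 + 0.16·25.0 + 0.39·26.1) / (0.61 + 0.13 + 0.23 + 0.16 + 0.39)
  = 45.8520 / 1.5200 = 30.166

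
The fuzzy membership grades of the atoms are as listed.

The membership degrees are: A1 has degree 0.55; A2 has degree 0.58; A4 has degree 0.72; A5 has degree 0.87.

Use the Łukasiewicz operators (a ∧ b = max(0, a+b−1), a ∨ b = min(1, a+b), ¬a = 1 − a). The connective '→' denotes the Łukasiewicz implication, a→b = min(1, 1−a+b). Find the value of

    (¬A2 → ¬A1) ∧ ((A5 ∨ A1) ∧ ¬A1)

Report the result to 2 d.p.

¬A2 = 1 − 0.58 = 0.42
¬A1 = 1 − 0.55 = 0.45
¬A2 → ¬A1  [Łukasiewicz: min(1, 1−a+b)] with a=0.42, b=0.45 → 1.00
A5 ∨ A1 = min(1, a+b) on (0.87, 0.55) = 1.00
¬A1 = 1 − 0.55 = 0.45
(A5 ∨ A1) ∧ ¬A1 = max(0, a+b−1) on (1.00, 0.45) = 0.45
(¬A2 → ¬A1) ∧ ((A5 ∨ A1) ∧ ¬A1) = max(0, a+b−1) on (1.00, 0.45) = 0.45

0.45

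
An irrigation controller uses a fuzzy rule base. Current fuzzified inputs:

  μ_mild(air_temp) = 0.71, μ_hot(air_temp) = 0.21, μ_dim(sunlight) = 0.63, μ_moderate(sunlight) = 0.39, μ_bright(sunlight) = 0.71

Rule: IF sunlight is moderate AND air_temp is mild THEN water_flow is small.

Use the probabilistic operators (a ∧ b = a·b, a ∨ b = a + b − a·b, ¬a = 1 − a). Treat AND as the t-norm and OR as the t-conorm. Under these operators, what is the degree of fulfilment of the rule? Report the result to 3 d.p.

0.277

firing strength: moderate=0.39, mild=0.71; AND[a·b] → w = 0.2769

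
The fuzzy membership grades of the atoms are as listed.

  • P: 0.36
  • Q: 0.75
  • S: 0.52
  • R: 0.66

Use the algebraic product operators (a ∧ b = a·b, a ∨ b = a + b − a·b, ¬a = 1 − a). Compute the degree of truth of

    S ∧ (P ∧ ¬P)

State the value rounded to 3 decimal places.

0.120

¬P = 1 − 0.3600 = 0.6400
P ∧ ¬P = a·b on (0.3600, 0.6400) = 0.2304
S ∧ (P ∧ ¬P) = a·b on (0.5200, 0.2304) = 0.1198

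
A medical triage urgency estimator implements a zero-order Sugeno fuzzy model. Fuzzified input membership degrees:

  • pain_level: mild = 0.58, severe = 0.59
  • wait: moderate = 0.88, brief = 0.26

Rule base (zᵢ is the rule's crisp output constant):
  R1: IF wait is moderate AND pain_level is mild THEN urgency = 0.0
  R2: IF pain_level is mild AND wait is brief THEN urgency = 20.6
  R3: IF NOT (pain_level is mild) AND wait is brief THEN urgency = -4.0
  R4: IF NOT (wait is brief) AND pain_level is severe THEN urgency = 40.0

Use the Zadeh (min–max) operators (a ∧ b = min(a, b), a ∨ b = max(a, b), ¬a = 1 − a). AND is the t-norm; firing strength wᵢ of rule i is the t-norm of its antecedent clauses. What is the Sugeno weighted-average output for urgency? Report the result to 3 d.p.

16.518

R1 (z=0.0): moderate=0.88, mild=0.58; AND[min(a, b)] → w = 0.58
R2 (z=20.6): mild=0.58, brief=0.26; AND[min(a, b)] → w = 0.26
R3 (z=-4.0): ¬mild=1−0.58=0.42, brief=0.26; AND[min(a, b)] → w = 0.26
R4 (z=40.0): ¬brief=1−0.26=0.74, severe=0.59; AND[min(a, b)] → w = 0.59
Weighted average = (0.58·0.0 + 0.26·20.6 + 0.26·-4.0 + 0.59·40.0) / (0.58 + 0.26 + 0.26 + 0.59)
  = 27.9160 / 1.6900 = 16.518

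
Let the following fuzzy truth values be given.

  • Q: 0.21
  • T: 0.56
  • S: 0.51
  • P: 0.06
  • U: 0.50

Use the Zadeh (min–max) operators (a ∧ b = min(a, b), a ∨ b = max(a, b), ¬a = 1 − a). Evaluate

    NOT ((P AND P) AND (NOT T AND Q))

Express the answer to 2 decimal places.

P AND P = min(a, b) on (0.06, 0.06) = 0.06
NOT T = 1 − 0.56 = 0.44
NOT T AND Q = min(a, b) on (0.44, 0.21) = 0.21
(P AND P) AND (NOT T AND Q) = min(a, b) on (0.06, 0.21) = 0.06
NOT ((P AND P) AND (NOT T AND Q)) = 1 − 0.06 = 0.94

0.94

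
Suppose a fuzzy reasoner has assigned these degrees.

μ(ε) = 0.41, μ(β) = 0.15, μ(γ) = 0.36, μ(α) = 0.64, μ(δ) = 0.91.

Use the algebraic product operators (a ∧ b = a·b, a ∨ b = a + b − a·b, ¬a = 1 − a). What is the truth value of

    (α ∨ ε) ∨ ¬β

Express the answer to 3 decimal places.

0.968

α ∨ ε = a + b − a·b on (0.6400, 0.4100) = 0.7876
¬β = 1 − 0.1500 = 0.8500
(α ∨ ε) ∨ ¬β = a + b − a·b on (0.7876, 0.8500) = 0.9681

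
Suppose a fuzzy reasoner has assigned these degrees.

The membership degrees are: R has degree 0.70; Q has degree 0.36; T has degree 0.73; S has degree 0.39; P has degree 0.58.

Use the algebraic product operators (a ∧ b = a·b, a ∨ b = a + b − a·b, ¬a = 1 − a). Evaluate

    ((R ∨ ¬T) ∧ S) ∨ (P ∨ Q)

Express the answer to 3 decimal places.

0.813

¬T = 1 − 0.7300 = 0.2700
R ∨ ¬T = a + b − a·b on (0.7000, 0.2700) = 0.7810
(R ∨ ¬T) ∧ S = a·b on (0.7810, 0.3900) = 0.3046
P ∨ Q = a + b − a·b on (0.5800, 0.3600) = 0.7312
((R ∨ ¬T) ∧ S) ∨ (P ∨ Q) = a + b − a·b on (0.3046, 0.7312) = 0.8131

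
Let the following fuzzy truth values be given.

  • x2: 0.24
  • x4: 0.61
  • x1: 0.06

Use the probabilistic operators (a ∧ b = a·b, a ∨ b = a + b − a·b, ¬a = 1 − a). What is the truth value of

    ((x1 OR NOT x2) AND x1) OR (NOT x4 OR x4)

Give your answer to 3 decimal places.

0.773

NOT x2 = 1 − 0.2400 = 0.7600
x1 OR NOT x2 = a + b − a·b on (0.0600, 0.7600) = 0.7744
(x1 OR NOT x2) AND x1 = a·b on (0.7744, 0.0600) = 0.0465
NOT x4 = 1 − 0.6100 = 0.3900
NOT x4 OR x4 = a + b − a·b on (0.3900, 0.6100) = 0.7621
((x1 OR NOT x2) AND x1) OR (NOT x4 OR x4) = a + b − a·b on (0.0465, 0.7621) = 0.7732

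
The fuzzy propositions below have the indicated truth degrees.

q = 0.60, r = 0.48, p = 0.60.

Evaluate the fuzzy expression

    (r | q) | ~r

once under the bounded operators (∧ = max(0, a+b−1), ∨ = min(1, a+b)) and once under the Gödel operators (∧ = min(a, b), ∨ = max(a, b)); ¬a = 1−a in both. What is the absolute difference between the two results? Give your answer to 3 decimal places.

Under bounded:
  r | q = min(1, a+b) on (0.48, 0.60) = 1.00
  ~r = 1 − 0.48 = 0.52
  (r | q) | ~r = min(1, a+b) on (1.00, 0.52) = 1.00
  → value = 1.0000
Under Gödel:
  r | q = max(a, b) on (0.48, 0.60) = 0.60
  ~r = 1 − 0.48 = 0.52
  (r | q) | ~r = max(a, b) on (0.60, 0.52) = 0.60
  → value = 0.6000
|1.0000 − 0.6000| = 0.400

0.400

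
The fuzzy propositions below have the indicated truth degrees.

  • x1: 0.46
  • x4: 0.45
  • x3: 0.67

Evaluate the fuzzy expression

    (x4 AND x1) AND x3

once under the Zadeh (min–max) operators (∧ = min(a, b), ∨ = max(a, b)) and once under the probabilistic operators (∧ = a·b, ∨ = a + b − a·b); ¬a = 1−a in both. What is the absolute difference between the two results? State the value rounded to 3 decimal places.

0.311

Under Zadeh (min–max):
  x4 AND x1 = min(a, b) on (0.45, 0.46) = 0.45
  (x4 AND x1) AND x3 = min(a, b) on (0.45, 0.67) = 0.45
  → value = 0.4500
Under probabilistic:
  x4 AND x1 = a·b on (0.4500, 0.4600) = 0.2070
  (x4 AND x1) AND x3 = a·b on (0.2070, 0.6700) = 0.1387
  → value = 0.1387
|0.4500 − 0.1387| = 0.311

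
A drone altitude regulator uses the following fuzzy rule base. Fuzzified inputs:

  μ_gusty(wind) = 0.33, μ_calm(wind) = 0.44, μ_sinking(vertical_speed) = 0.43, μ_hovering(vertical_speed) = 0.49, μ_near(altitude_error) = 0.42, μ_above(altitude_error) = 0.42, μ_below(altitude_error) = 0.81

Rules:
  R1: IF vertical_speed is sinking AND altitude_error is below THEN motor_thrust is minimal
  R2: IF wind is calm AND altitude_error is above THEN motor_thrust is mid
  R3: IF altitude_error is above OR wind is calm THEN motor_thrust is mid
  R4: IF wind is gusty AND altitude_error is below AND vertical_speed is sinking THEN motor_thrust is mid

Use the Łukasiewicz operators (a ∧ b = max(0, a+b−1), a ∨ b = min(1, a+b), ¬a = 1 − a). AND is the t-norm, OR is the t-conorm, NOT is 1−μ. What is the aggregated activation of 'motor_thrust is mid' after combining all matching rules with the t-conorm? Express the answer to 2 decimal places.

0.86

R1: sinking=0.43, below=0.81; AND[max(0, a+b−1)] → w = 0.24
R2: calm=0.44, above=0.42; AND[max(0, a+b−1)] → w = 0.00
R3: above=0.42, calm=0.44; OR[min(1, a+b)] → w = 0.86
R4: gusty=0.33, below=0.81, sinking=0.43; AND[max(0, a+b−1)] → w = 0.00
Rules with consequent 'mid': {R2, R3, R4} → strengths 0.00, 0.86, 0.00
Aggregate via t-conorm [min(1, a+b)]: 0.86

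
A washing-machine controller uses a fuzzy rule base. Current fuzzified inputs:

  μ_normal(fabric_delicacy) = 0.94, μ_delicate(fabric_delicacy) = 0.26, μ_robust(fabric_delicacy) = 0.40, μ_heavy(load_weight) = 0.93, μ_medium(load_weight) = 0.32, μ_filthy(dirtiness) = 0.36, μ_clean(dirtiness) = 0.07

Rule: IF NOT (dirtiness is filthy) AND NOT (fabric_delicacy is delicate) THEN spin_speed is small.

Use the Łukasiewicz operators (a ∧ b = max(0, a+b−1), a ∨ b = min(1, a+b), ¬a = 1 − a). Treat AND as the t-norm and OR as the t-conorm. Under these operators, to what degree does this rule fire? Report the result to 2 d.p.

0.38

firing strength: ¬filthy=1−0.36=0.64, ¬delicate=1−0.26=0.74; AND[max(0, a+b−1)] → w = 0.38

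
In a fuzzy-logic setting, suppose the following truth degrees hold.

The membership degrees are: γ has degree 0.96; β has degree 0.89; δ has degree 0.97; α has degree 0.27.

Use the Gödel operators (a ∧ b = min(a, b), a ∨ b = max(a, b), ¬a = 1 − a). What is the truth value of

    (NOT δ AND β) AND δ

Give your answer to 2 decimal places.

0.03

NOT δ = 1 − 0.97 = 0.03
NOT δ AND β = min(a, b) on (0.03, 0.89) = 0.03
(NOT δ AND β) AND δ = min(a, b) on (0.03, 0.97) = 0.03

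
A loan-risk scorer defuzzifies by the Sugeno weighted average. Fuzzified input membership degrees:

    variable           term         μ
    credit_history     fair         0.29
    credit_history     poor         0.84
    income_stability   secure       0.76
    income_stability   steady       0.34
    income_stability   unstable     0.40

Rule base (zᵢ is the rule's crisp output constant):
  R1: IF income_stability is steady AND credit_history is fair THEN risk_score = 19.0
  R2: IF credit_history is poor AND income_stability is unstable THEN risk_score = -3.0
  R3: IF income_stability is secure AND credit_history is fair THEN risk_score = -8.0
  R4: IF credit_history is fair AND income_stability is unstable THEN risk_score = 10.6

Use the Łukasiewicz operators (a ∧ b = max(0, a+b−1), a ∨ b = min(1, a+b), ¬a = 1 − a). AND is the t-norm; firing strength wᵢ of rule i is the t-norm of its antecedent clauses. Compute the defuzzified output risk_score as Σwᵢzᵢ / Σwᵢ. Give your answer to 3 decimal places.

R1 (z=19.0): steady=0.34, fair=0.29; AND[max(0, a+b−1)] → w = 0.00
R2 (z=-3.0): poor=0.84, unstable=0.40; AND[max(0, a+b−1)] → w = 0.24
R3 (z=-8.0): secure=0.76, fair=0.29; AND[max(0, a+b−1)] → w = 0.05
R4 (z=10.6): fair=0.29, unstable=0.40; AND[max(0, a+b−1)] → w = 0.00
Weighted average = (0.00·19.0 + 0.24·-3.0 + 0.05·-8.0 + 0.00·10.6) / (0.00 + 0.24 + 0.05 + 0.00)
  = -1.1200 / 0.2900 = -3.862

-3.862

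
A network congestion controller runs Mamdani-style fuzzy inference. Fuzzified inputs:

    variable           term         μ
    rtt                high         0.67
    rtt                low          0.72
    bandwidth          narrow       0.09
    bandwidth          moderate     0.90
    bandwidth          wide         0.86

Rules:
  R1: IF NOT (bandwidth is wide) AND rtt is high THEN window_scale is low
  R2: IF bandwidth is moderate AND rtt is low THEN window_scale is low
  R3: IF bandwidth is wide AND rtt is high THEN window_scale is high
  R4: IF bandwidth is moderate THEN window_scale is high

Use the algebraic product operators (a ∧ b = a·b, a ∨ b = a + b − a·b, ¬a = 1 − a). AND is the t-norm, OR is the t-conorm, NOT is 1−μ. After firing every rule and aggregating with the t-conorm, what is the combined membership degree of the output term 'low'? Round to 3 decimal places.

0.681

R1: ¬wide=1−0.86=0.14, high=0.67; AND[a·b] → w = 0.0938
R2: moderate=0.90, low=0.72; AND[a·b] → w = 0.6480
R3: wide=0.86, high=0.67; AND[a·b] → w = 0.5762
R4: moderate=0.90 → w = 0.9000
Rules with consequent 'low': {R1, R2} → strengths 0.0938, 0.6480
Aggregate via t-conorm [a + b − a·b]: 0.6810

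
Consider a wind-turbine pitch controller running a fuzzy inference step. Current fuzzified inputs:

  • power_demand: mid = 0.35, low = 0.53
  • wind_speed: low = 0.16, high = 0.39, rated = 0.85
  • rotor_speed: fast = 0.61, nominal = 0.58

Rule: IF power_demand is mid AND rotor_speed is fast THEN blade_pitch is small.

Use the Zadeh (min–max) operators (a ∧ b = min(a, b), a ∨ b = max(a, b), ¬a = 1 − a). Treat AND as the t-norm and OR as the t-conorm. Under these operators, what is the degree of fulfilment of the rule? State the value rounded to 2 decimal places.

0.35

firing strength: mid=0.35, fast=0.61; AND[min(a, b)] → w = 0.35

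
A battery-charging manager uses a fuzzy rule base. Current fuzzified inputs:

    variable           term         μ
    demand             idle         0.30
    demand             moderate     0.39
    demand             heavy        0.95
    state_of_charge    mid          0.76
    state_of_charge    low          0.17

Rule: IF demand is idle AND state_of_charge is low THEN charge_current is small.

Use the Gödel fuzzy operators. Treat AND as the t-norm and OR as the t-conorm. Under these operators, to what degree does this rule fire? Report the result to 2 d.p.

0.17

firing strength: idle=0.30, low=0.17; AND[min(a, b)] → w = 0.17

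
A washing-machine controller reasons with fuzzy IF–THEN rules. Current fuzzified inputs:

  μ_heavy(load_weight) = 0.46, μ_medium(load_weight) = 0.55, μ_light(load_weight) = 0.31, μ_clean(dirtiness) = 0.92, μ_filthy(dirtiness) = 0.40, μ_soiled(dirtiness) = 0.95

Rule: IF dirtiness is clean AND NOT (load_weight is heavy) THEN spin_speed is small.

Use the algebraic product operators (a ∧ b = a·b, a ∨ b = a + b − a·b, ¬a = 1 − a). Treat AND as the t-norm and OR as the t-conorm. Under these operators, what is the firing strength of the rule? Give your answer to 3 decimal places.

firing strength: clean=0.92, ¬heavy=1−0.46=0.54; AND[a·b] → w = 0.4968

0.497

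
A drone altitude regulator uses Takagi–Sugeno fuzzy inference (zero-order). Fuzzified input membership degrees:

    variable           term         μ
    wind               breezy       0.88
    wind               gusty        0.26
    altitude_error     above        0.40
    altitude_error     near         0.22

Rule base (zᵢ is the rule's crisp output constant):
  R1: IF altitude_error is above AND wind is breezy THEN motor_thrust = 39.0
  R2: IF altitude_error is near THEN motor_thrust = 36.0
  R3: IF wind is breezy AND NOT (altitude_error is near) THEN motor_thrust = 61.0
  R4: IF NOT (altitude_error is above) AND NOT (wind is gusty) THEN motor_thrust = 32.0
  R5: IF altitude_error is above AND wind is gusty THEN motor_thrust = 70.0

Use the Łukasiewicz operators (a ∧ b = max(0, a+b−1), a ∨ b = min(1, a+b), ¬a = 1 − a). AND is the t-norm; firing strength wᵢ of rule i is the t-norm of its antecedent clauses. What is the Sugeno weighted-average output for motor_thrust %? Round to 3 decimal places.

46.653

R1 (z=39.0): above=0.40, breezy=0.88; AND[max(0, a+b−1)] → w = 0.28
R2 (z=36.0): near=0.22 → w = 0.22
R3 (z=61.0): breezy=0.88, ¬near=1−0.22=0.78; AND[max(0, a+b−1)] → w = 0.66
R4 (z=32.0): ¬above=1−0.40=0.60, ¬gusty=1−0.26=0.74; AND[max(0, a+b−1)] → w = 0.34
R5 (z=70.0): above=0.40, gusty=0.26; AND[max(0, a+b−1)] → w = 0.00
Weighted average = (0.28·39.0 + 0.22·36.0 + 0.66·61.0 + 0.34·32.0 + 0.00·70.0) / (0.28 + 0.22 + 0.66 + 0.34 + 0.00)
  = 69.9800 / 1.5000 = 46.653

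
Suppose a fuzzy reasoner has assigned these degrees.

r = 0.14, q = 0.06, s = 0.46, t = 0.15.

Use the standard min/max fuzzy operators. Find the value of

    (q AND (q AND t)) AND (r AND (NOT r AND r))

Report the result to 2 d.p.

0.06

q AND t = min(a, b) on (0.06, 0.15) = 0.06
q AND (q AND t) = min(a, b) on (0.06, 0.06) = 0.06
NOT r = 1 − 0.14 = 0.86
NOT r AND r = min(a, b) on (0.86, 0.14) = 0.14
r AND (NOT r AND r) = min(a, b) on (0.14, 0.14) = 0.14
(q AND (q AND t)) AND (r AND (NOT r AND r)) = min(a, b) on (0.06, 0.14) = 0.06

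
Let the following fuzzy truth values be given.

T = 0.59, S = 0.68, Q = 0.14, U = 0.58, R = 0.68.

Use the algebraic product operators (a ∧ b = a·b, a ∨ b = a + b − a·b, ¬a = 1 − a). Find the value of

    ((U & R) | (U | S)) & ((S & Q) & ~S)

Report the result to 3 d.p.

0.028

U & R = a·b on (0.5800, 0.6800) = 0.3944
U | S = a + b − a·b on (0.5800, 0.6800) = 0.8656
(U & R) | (U | S) = a + b − a·b on (0.3944, 0.8656) = 0.9186
S & Q = a·b on (0.6800, 0.1400) = 0.0952
~S = 1 − 0.6800 = 0.3200
(S & Q) & ~S = a·b on (0.0952, 0.3200) = 0.0305
((U & R) | (U | S)) & ((S & Q) & ~S) = a·b on (0.9186, 0.0305) = 0.0280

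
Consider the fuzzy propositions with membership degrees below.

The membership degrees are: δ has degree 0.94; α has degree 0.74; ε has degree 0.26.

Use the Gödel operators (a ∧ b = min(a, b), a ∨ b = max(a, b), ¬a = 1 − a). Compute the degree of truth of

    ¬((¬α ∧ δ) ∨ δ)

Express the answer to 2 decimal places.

¬α = 1 − 0.74 = 0.26
¬α ∧ δ = min(a, b) on (0.26, 0.94) = 0.26
(¬α ∧ δ) ∨ δ = max(a, b) on (0.26, 0.94) = 0.94
¬((¬α ∧ δ) ∨ δ) = 1 − 0.94 = 0.06

0.06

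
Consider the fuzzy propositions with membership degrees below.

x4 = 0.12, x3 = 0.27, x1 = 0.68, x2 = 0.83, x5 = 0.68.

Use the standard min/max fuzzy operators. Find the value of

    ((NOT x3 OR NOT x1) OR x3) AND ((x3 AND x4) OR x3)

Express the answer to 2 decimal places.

0.27

NOT x3 = 1 − 0.27 = 0.73
NOT x1 = 1 − 0.68 = 0.32
NOT x3 OR NOT x1 = max(a, b) on (0.73, 0.32) = 0.73
(NOT x3 OR NOT x1) OR x3 = max(a, b) on (0.73, 0.27) = 0.73
x3 AND x4 = min(a, b) on (0.27, 0.12) = 0.12
(x3 AND x4) OR x3 = max(a, b) on (0.12, 0.27) = 0.27
((NOT x3 OR NOT x1) OR x3) AND ((x3 AND x4) OR x3) = min(a, b) on (0.73, 0.27) = 0.27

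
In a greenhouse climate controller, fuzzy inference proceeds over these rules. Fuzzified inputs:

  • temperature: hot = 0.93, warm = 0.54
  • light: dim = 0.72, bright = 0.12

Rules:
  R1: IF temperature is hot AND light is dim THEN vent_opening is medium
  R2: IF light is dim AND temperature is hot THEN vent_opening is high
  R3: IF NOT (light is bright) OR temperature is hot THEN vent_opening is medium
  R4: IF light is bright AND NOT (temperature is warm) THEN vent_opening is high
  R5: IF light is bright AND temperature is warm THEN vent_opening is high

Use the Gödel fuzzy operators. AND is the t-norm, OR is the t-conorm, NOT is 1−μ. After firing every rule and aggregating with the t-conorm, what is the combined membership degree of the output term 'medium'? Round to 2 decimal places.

0.93

R1: hot=0.93, dim=0.72; AND[min(a, b)] → w = 0.72
R2: dim=0.72, hot=0.93; AND[min(a, b)] → w = 0.72
R3: ¬bright=1−0.12=0.88, hot=0.93; OR[max(a, b)] → w = 0.93
R4: bright=0.12, ¬warm=1−0.54=0.46; AND[min(a, b)] → w = 0.12
R5: bright=0.12, warm=0.54; AND[min(a, b)] → w = 0.12
Rules with consequent 'medium': {R1, R3} → strengths 0.72, 0.93
Aggregate via t-conorm [max(a, b)]: 0.93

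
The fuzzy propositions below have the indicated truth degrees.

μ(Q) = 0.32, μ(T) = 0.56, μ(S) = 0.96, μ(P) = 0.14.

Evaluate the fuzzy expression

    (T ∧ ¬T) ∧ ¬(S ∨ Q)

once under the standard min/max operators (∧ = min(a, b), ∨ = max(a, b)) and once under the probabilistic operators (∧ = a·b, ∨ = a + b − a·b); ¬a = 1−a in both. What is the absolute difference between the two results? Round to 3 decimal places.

Under standard min/max:
  ¬T = 1 − 0.56 = 0.44
  T ∧ ¬T = min(a, b) on (0.56, 0.44) = 0.44
  S ∨ Q = max(a, b) on (0.96, 0.32) = 0.96
  ¬(S ∨ Q) = 1 − 0.96 = 0.04
  (T ∧ ¬T) ∧ ¬(S ∨ Q) = min(a, b) on (0.44, 0.04) = 0.04
  → value = 0.0400
Under probabilistic:
  ¬T = 1 − 0.5600 = 0.4400
  T ∧ ¬T = a·b on (0.5600, 0.4400) = 0.2464
  S ∨ Q = a + b − a·b on (0.9600, 0.3200) = 0.9728
  ¬(S ∨ Q) = 1 − 0.9728 = 0.0272
  (T ∧ ¬T) ∧ ¬(S ∨ Q) = a·b on (0.2464, 0.0272) = 0.0067
  → value = 0.0067
|0.0400 − 0.0067| = 0.033

0.033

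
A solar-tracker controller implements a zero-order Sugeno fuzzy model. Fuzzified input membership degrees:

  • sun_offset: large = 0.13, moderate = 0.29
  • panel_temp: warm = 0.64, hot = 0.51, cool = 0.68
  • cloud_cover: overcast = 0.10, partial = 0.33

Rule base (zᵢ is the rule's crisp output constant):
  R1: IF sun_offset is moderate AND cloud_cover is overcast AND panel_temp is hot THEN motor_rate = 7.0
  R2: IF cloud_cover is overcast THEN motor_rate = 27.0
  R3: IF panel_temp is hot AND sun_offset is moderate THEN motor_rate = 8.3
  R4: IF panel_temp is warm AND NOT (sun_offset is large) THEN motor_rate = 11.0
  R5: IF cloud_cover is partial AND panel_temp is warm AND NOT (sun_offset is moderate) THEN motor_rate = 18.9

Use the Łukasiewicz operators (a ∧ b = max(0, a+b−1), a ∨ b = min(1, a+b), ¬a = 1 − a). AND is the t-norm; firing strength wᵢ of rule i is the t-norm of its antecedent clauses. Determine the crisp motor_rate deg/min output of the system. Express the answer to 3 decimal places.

13.623

R1 (z=7.0): moderate=0.29, overcast=0.10, hot=0.51; AND[max(0, a+b−1)] → w = 0.00
R2 (z=27.0): overcast=0.10 → w = 0.10
R3 (z=8.3): hot=0.51, moderate=0.29; AND[max(0, a+b−1)] → w = 0.00
R4 (z=11.0): warm=0.64, ¬large=1−0.13=0.87; AND[max(0, a+b−1)] → w = 0.51
R5 (z=18.9): partial=0.33, warm=0.64, ¬moderate=1−0.29=0.71; AND[max(0, a+b−1)] → w = 0.00
Weighted average = (0.00·7.0 + 0.10·27.0 + 0.00·8.3 + 0.51·11.0 + 0.00·18.9) / (0.00 + 0.10 + 0.00 + 0.51 + 0.00)
  = 8.3100 / 0.6100 = 13.623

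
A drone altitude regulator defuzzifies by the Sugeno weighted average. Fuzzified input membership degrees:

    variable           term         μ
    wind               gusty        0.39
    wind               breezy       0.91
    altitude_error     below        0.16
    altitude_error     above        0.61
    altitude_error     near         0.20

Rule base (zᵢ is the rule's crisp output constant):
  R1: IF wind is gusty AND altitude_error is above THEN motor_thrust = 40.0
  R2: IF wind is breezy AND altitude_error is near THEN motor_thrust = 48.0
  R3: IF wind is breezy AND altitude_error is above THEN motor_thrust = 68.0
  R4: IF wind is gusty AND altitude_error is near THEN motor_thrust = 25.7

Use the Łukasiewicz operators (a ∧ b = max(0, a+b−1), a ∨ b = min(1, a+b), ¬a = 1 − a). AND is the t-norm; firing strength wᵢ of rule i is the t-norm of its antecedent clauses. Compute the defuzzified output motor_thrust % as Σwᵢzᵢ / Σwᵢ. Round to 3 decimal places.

64.508

R1 (z=40.0): gusty=0.39, above=0.61; AND[max(0, a+b−1)] → w = 0.00
R2 (z=48.0): breezy=0.91, near=0.20; AND[max(0, a+b−1)] → w = 0.11
R3 (z=68.0): breezy=0.91, above=0.61; AND[max(0, a+b−1)] → w = 0.52
R4 (z=25.7): gusty=0.39, near=0.20; AND[max(0, a+b−1)] → w = 0.00
Weighted average = (0.00·40.0 + 0.11·48.0 + 0.52·68.0 + 0.00·25.7) / (0.00 + 0.11 + 0.52 + 0.00)
  = 40.6400 / 0.6300 = 64.508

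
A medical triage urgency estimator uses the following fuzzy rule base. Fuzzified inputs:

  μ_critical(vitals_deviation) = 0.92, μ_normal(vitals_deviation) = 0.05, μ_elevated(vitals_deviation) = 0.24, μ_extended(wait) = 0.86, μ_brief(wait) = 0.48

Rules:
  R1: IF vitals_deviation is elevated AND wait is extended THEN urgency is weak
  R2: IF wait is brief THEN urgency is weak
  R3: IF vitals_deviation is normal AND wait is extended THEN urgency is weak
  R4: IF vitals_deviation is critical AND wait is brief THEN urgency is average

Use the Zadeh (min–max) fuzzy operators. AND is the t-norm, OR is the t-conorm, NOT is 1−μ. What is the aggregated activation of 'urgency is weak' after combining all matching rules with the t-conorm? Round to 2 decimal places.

R1: elevated=0.24, extended=0.86; AND[min(a, b)] → w = 0.24
R2: brief=0.48 → w = 0.48
R3: normal=0.05, extended=0.86; AND[min(a, b)] → w = 0.05
R4: critical=0.92, brief=0.48; AND[min(a, b)] → w = 0.48
Rules with consequent 'weak': {R1, R2, R3} → strengths 0.24, 0.48, 0.05
Aggregate via t-conorm [max(a, b)]: 0.48

0.48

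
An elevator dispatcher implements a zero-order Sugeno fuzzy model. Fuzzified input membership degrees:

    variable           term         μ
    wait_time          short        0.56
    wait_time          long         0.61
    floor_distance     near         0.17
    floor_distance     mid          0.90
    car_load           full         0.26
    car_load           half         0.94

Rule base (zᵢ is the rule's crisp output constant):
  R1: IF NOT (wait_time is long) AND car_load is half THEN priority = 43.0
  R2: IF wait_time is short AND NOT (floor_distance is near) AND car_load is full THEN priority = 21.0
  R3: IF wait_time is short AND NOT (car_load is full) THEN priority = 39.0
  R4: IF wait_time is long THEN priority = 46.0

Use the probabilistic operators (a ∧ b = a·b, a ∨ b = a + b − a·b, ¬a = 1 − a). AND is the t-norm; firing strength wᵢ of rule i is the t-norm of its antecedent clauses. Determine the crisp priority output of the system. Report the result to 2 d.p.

41.36

R1 (z=43.0): ¬long=1−0.61=0.39, half=0.94; AND[a·b] → w = 0.3666
R2 (z=21.0): short=0.56, ¬near=1−0.17=0.83, full=0.26; AND[a·b] → w = 0.1208
R3 (z=39.0): short=0.56, ¬full=1−0.26=0.74; AND[a·b] → w = 0.4144
R4 (z=46.0): long=0.61 → w = 0.6100
Weighted average = (0.3666·43.0 + 0.1208·21.0 + 0.4144·39.0 + 0.6100·46.0) / (0.3666 + 0.1208 + 0.4144 + 0.6100)
  = 62.5232 / 1.5118 = 41.36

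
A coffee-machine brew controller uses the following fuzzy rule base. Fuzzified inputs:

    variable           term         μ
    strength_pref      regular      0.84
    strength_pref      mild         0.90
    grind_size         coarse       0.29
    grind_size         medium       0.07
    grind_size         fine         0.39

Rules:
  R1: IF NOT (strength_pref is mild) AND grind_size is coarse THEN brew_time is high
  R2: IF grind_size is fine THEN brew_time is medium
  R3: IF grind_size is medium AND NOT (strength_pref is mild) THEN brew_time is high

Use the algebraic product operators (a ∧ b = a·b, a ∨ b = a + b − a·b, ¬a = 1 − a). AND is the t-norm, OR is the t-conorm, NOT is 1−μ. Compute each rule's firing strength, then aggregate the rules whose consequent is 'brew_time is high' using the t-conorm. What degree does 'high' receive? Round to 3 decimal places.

R1: ¬mild=1−0.90=0.10, coarse=0.29; AND[a·b] → w = 0.0290
R2: fine=0.39 → w = 0.3900
R3: medium=0.07, ¬mild=1−0.90=0.10; AND[a·b] → w = 0.0070
Rules with consequent 'high': {R1, R3} → strengths 0.0290, 0.0070
Aggregate via t-conorm [a + b − a·b]: 0.0358

0.036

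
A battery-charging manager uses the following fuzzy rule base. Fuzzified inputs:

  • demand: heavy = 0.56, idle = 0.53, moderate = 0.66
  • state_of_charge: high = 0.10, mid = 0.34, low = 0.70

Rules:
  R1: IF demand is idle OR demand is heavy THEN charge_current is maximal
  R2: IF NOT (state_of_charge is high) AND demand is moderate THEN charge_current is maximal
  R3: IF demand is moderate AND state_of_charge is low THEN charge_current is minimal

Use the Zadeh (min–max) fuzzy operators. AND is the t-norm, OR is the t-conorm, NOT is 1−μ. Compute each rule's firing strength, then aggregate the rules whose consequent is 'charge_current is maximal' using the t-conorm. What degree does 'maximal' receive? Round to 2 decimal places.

R1: idle=0.53, heavy=0.56; OR[max(a, b)] → w = 0.56
R2: ¬high=1−0.10=0.90, moderate=0.66; AND[min(a, b)] → w = 0.66
R3: moderate=0.66, low=0.70; AND[min(a, b)] → w = 0.66
Rules with consequent 'maximal': {R1, R2} → strengths 0.56, 0.66
Aggregate via t-conorm [max(a, b)]: 0.66

0.66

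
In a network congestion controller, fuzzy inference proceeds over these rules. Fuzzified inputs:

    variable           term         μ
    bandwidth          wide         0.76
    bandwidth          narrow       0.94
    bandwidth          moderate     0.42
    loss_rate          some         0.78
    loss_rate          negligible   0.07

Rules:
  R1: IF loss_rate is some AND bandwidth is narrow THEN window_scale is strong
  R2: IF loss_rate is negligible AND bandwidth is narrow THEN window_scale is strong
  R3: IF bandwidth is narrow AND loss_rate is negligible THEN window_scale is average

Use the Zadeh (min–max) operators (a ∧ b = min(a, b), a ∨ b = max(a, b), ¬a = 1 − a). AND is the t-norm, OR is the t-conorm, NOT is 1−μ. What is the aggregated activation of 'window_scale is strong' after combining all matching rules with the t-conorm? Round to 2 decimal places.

0.78

R1: some=0.78, narrow=0.94; AND[min(a, b)] → w = 0.78
R2: negligible=0.07, narrow=0.94; AND[min(a, b)] → w = 0.07
R3: narrow=0.94, negligible=0.07; AND[min(a, b)] → w = 0.07
Rules with consequent 'strong': {R1, R2} → strengths 0.78, 0.07
Aggregate via t-conorm [max(a, b)]: 0.78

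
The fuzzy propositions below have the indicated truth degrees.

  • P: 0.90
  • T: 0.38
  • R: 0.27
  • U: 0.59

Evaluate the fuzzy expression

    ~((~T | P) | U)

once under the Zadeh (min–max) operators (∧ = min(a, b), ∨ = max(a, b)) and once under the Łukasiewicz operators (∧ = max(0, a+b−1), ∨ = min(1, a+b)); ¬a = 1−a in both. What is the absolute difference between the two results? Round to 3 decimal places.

0.100

Under Zadeh (min–max):
  ~T = 1 − 0.38 = 0.62
  ~T | P = max(a, b) on (0.62, 0.90) = 0.90
  (~T | P) | U = max(a, b) on (0.90, 0.59) = 0.90
  ~((~T | P) | U) = 1 − 0.90 = 0.10
  → value = 0.1000
Under Łukasiewicz:
  ~T = 1 − 0.38 = 0.62
  ~T | P = min(1, a+b) on (0.62, 0.90) = 1.00
  (~T | P) | U = min(1, a+b) on (1.00, 0.59) = 1.00
  ~((~T | P) | U) = 1 − 1.00 = 0.00
  → value = 0.0000
|0.1000 − 0.0000| = 0.100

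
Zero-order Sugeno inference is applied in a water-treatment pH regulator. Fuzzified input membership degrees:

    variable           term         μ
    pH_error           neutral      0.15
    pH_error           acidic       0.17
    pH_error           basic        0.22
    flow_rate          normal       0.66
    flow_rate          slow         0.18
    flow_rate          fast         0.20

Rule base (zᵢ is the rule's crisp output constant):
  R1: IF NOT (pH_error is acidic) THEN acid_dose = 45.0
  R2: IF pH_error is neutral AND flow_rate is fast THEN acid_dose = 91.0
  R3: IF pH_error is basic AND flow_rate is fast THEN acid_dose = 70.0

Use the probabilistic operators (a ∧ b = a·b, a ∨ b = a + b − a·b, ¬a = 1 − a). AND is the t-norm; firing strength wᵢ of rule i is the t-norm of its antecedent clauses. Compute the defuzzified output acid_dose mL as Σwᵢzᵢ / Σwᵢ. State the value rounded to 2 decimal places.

R1 (z=45.0): ¬acidic=1−0.17=0.83 → w = 0.8300
R2 (z=91.0): neutral=0.15, fast=0.20; AND[a·b] → w = 0.0300
R3 (z=70.0): basic=0.22, fast=0.20; AND[a·b] → w = 0.0440
Weighted average = (0.8300·45.0 + 0.0300·91.0 + 0.0440·70.0) / (0.8300 + 0.0300 + 0.0440)
  = 43.1600 / 0.9040 = 47.74

47.74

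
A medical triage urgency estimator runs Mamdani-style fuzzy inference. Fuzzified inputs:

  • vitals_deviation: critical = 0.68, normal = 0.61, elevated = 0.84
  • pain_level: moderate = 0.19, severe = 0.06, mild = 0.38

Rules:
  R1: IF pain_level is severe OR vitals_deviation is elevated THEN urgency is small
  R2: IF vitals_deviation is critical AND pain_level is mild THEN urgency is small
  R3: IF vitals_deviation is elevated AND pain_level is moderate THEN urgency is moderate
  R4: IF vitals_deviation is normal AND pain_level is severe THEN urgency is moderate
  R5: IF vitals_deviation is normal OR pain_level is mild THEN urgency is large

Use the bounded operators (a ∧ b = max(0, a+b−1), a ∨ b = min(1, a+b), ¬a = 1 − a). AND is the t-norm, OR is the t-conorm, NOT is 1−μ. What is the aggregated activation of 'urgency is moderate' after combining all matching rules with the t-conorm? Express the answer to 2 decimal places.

R1: severe=0.06, elevated=0.84; OR[min(1, a+b)] → w = 0.90
R2: critical=0.68, mild=0.38; AND[max(0, a+b−1)] → w = 0.06
R3: elevated=0.84, moderate=0.19; AND[max(0, a+b−1)] → w = 0.03
R4: normal=0.61, severe=0.06; AND[max(0, a+b−1)] → w = 0.00
R5: normal=0.61, mild=0.38; OR[min(1, a+b)] → w = 0.99
Rules with consequent 'moderate': {R3, R4} → strengths 0.03, 0.00
Aggregate via t-conorm [min(1, a+b)]: 0.03

0.03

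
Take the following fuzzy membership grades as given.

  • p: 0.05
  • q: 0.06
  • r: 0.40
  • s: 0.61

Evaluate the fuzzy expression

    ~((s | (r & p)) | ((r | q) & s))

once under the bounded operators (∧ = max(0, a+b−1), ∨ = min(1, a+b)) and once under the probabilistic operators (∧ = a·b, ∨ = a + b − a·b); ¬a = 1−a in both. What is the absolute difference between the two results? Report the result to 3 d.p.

0.039

Under bounded:
  r & p = max(0, a+b−1) on (0.40, 0.05) = 0.00
  s | (r & p) = min(1, a+b) on (0.61, 0.00) = 0.61
  r | q = min(1, a+b) on (0.40, 0.06) = 0.46
  (r | q) & s = max(0, a+b−1) on (0.46, 0.61) = 0.07
  (s | (r & p)) | ((r | q) & s) = min(1, a+b) on (0.61, 0.07) = 0.68
  ~((s | (r & p)) | ((r | q) & s)) = 1 − 0.68 = 0.32
  → value = 0.3200
Under probabilistic:
  r & p = a·b on (0.4000, 0.0500) = 0.0200
  s | (r & p) = a + b − a·b on (0.6100, 0.0200) = 0.6178
  r | q = a + b − a·b on (0.4000, 0.0600) = 0.4360
  (r | q) & s = a·b on (0.4360, 0.6100) = 0.2660
  (s | (r & p)) | ((r | q) & s) = a + b − a·b on (0.6178, 0.2660) = 0.7194
  ~((s | (r & p)) | ((r | q) & s)) = 1 − 0.7194 = 0.2806
  → value = 0.2806
|0.3200 − 0.2806| = 0.039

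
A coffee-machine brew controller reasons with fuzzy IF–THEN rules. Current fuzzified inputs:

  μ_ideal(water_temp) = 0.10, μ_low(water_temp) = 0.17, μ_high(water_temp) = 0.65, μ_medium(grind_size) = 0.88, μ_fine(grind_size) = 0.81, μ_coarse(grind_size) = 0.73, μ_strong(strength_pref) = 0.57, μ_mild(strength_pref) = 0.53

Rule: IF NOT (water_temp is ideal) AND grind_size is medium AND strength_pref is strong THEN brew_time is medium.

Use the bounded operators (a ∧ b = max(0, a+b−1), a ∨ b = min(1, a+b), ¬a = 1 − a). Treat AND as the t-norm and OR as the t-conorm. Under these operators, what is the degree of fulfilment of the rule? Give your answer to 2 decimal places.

0.35

firing strength: ¬ideal=1−0.10=0.90, medium=0.88, strong=0.57; AND[max(0, a+b−1)] → w = 0.35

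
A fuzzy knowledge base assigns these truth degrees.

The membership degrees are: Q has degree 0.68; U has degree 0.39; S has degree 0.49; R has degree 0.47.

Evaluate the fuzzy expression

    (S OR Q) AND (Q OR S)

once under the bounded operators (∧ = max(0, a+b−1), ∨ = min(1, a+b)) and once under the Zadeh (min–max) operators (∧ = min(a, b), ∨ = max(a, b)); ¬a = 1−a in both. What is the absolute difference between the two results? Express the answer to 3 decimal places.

Under bounded:
  S OR Q = min(1, a+b) on (0.49, 0.68) = 1.00
  Q OR S = min(1, a+b) on (0.68, 0.49) = 1.00
  (S OR Q) AND (Q OR S) = max(0, a+b−1) on (1.00, 1.00) = 1.00
  → value = 1.0000
Under Zadeh (min–max):
  S OR Q = max(a, b) on (0.49, 0.68) = 0.68
  Q OR S = max(a, b) on (0.68, 0.49) = 0.68
  (S OR Q) AND (Q OR S) = min(a, b) on (0.68, 0.68) = 0.68
  → value = 0.6800
|1.0000 − 0.6800| = 0.320

0.320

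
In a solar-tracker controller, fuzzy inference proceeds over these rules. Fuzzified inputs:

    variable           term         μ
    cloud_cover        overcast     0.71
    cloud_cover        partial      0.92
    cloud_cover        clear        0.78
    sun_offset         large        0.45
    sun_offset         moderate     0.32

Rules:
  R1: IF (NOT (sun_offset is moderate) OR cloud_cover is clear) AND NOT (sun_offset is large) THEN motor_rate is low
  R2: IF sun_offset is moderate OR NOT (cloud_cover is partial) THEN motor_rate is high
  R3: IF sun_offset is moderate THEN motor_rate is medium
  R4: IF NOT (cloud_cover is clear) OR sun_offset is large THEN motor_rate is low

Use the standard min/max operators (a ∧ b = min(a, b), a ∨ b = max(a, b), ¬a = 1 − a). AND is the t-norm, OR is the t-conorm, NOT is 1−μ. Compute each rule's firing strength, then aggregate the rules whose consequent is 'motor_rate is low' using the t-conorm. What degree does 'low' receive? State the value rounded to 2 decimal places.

0.55

R1: (¬moderate=1−0.32=0.68 OR clear=0.78) = 0.78; AND[min(a, b)] with ¬large=1−0.45=0.55 → w = 0.55
R2: moderate=0.32, ¬partial=1−0.92=0.08; OR[max(a, b)] → w = 0.32
R3: moderate=0.32 → w = 0.32
R4: ¬clear=1−0.78=0.22, large=0.45; OR[max(a, b)] → w = 0.45
Rules with consequent 'low': {R1, R4} → strengths 0.55, 0.45
Aggregate via t-conorm [max(a, b)]: 0.55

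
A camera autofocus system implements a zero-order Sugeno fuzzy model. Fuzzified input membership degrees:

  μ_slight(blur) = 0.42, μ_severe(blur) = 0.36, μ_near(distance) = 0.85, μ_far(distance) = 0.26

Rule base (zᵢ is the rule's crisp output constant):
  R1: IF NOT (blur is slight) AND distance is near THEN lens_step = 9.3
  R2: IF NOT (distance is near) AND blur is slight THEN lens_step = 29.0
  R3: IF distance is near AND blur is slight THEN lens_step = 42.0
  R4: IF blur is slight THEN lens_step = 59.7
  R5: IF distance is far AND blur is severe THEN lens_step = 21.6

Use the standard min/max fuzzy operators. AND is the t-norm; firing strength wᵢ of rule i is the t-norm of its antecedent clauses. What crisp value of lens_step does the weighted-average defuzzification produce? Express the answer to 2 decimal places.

R1 (z=9.3): ¬slight=1−0.42=0.58, near=0.85; AND[min(a, b)] → w = 0.58
R2 (z=29.0): ¬near=1−0.85=0.15, slight=0.42; AND[min(a, b)] → w = 0.15
R3 (z=42.0): near=0.85, slight=0.42; AND[min(a, b)] → w = 0.42
R4 (z=59.7): slight=0.42 → w = 0.42
R5 (z=21.6): far=0.26, severe=0.36; AND[min(a, b)] → w = 0.26
Weighted average = (0.58·9.3 + 0.15·29.0 + 0.42·42.0 + 0.42·59.7 + 0.26·21.6) / (0.58 + 0.15 + 0.42 + 0.42 + 0.26)
  = 58.0740 / 1.8300 = 31.73

31.73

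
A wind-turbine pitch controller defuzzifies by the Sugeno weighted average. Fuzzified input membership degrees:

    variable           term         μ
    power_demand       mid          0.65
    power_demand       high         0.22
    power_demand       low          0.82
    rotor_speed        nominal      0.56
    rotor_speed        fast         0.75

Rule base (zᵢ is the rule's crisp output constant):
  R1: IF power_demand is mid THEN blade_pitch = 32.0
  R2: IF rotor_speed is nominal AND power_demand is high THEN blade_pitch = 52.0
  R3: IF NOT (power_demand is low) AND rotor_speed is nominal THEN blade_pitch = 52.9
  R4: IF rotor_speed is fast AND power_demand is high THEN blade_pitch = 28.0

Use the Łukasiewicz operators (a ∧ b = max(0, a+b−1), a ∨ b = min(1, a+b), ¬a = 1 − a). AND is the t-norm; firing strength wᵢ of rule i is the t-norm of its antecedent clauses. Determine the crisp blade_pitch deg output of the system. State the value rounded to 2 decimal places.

32.00

R1 (z=32.0): mid=0.65 → w = 0.65
R2 (z=52.0): nominal=0.56, high=0.22; AND[max(0, a+b−1)] → w = 0.00
R3 (z=52.9): ¬low=1−0.82=0.18, nominal=0.56; AND[max(0, a+b−1)] → w = 0.00
R4 (z=28.0): fast=0.75, high=0.22; AND[max(0, a+b−1)] → w = 0.00
Weighted average = (0.65·32.0 + 0.00·52.0 + 0.00·52.9 + 0.00·28.0) / (0.65 + 0.00 + 0.00 + 0.00)
  = 20.8000 / 0.6500 = 32.00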